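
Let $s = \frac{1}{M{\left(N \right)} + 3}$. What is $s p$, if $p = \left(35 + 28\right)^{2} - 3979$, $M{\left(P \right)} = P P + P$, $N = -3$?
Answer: $- \frac{10}{9} \approx -1.1111$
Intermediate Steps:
$M{\left(P \right)} = P + P^{2}$ ($M{\left(P \right)} = P^{2} + P = P + P^{2}$)
$s = \frac{1}{9}$ ($s = \frac{1}{- 3 \left(1 - 3\right) + 3} = \frac{1}{\left(-3\right) \left(-2\right) + 3} = \frac{1}{6 + 3} = \frac{1}{9} \approx 0.11111$)
$p = -10$ ($p = 63^{2} - 3979 = 3969 - 3979 = -10$)
$s p = \frac{1}{9} \left(-10\right) = - \frac{10}{9}$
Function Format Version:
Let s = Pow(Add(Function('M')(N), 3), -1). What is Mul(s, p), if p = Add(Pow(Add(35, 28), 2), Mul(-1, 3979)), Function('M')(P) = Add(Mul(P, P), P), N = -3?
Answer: Rational(-10, 9) ≈ -1.1111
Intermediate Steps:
Function('M')(P) = Add(P, Pow(P, 2)) (Function('M')(P) = Add(Pow(P, 2), P) = Add(P, Pow(P, 2)))
s = Rational(1, 9) (s = Pow(Add(Mul(-3, Add(1, -3)), 3), -1) = Pow(Add(Mul(-3, -2), 3), -1) = Pow(Add(6, 3), -1) = Pow(9, -1) = Rational(1, 9) ≈ 0.11111)
p = -10 (p = Add(Pow(63, 2), -3979) = Add(3969, -3979) = -10)
Mul(s, p) = Mul(Rational(1, 9), -10) = Rational(-10, 9)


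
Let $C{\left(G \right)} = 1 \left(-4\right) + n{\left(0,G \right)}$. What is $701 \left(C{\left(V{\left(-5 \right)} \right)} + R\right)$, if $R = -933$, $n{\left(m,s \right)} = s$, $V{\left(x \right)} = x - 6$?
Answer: $-664548$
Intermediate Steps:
$V{\left(x \right)} = -6 + x$ ($V{\left(x \right)} = x - 6 = -6 + x$)
$C{\left(G \right)} = -4 + G$ ($C{\left(G \right)} = 1 \left(-4\right) + G = -4 + G$)
$701 \left(C{\left(V{\left(-5 \right)} \right)} + R\right) = 701 \left(\left(-4 - 11\right) - 933\right) = 701 \left(-15 - 933\right) = 701 \left(-948\right) = -664548$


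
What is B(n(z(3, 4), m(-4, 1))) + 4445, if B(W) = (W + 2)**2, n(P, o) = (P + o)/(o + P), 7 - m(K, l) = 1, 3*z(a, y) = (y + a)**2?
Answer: 4454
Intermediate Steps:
z(a, y) = (a + y)**2/3 (z(a, y) = (y + a)**2/3 = (a + y)**2/3)
m(K, l) = 6 (m(K, l) = 7 - 1*1 = 7 - 1 = 6)
n(P, o) = 1 (n(P, o) = (P + o)/(P + o) = 1)
B(W) = (2 + W)**2
B(n(z(3, 4), m(-4, 1))) + 4445 = (2 + 1)**2 + 4445 = 3**2 + 4445 = 9 + 4445 = 4454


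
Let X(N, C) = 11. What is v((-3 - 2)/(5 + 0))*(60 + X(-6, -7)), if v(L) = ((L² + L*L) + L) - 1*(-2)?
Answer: 213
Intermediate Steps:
v(L) = 2 + L + 2*L² (v(L) = ((L² + L²) + L) + 2 = (2*L² + L) + 2 = (L + 2*L²) + 2 = 2 + L + 2*L²)
v((-3 - 2)/(5 + 0))*(60 + X(-6, -7)) = (2 + (-3 - 2)/(5 + 0) + 2*((-3 - 2)/(5 + 0))²)*(60 + 11) = (2 - 5/5 + 2*(-5/5)²)*71 = (2 - 5*⅕ + 2*(-5*⅕)²)*71 = (2 - 1 + 2*(-1)²)*71 = (2 - 1 + 2*1)*71 = (2 - 1 + 2)*71 = 3*71 = 213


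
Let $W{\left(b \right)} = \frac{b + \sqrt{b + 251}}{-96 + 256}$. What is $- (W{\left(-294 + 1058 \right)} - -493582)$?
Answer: $- \frac{19743471}{40} - \frac{\sqrt{1015}}{160} \approx -4.9359 \cdot 10^{5}$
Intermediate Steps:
$W{\left(b \right)} = \frac{b}{160} + \frac{\sqrt{251 + b}}{160}$ ($W{\left(b \right)} = \frac{b + \sqrt{251 + b}}{160} = \left(b + \sqrt{251 + b}\right) \frac{1}{160} = \frac{b}{160} + \frac{\sqrt{251 + b}}{160}$)
$- (W{\left(-294 + 1058 \right)} - -493582) = - (\left(\frac{-294 + 1058}{160} + \frac{\sqrt{251 + \left(-294 + 1058\right)}}{160}\right) - -493582) = - (\left(\frac{1}{160} \cdot 764 + \frac{\sqrt{251 + 764}}{160}\right) + 493582) = - (\left(\frac{191}{40} + \frac{\sqrt{1015}}{160}\right) + 493582) = - (\frac{19743471}{40} + \frac{\sqrt{1015}}{160}) = - \frac{19743471}{40} - \frac{\sqrt{1015}}{160}$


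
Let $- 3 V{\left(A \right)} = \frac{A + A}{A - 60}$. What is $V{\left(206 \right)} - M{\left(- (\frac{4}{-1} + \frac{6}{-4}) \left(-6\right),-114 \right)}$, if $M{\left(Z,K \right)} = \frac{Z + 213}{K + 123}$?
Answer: $- \frac{4586}{219} \approx -20.941$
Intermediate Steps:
$M{\left(Z,K \right)} = \frac{213 + Z}{123 + K}$
$V{\left(A \right)} = - \frac{2 A}{3 \left(-60 + A\right)}$ ($V{\left(A \right)} = - \frac{\left(A + A\right) \frac{1}{A - 60}}{3} = - \frac{2 A \frac{1}{-60 + A}}{3} = - \frac{2 A}{3 \left(-60 + A\right)}$)
$V{\left(206 \right)} - M{\left(- (\frac{4}{-1} + \frac{6}{-4}) \left(-6\right),-114 \right)} = \left(-2\right) 206 \frac{1}{-180 + 3 \cdot 206} - \frac{213 + - (\frac{4}{-1} + \frac{6}{-4}) \left(-6\right)}{123 - 114} = \left(-2\right) 206 \frac{1}{-180 + 618} - \frac{213 + - (4 \left(-1\right) + 6 \left(- \frac{1}{4}\right)) \left(-6\right)}{9} = \left(-2\right) 206 \cdot \frac{1}{438} - \frac{213 + - (-4 - \frac{3}{2}) \left(-6\right)}{9} = \left(-2\right) 206 \cdot \frac{1}{438} - \frac{213 + \left(-1\right) \left(- \frac{11}{2}\right) \left(-6\right)}{9} = - \frac{206}{219} - \frac{213 + \frac{11}{2} \left(-6\right)}{9} = - \frac{206}{219} - \frac{213 - 33}{9} = - \frac{206}{219} - \frac{1}{9} \cdot 180 = - \frac{206}{219} - 20 = - \frac{4586}{219}$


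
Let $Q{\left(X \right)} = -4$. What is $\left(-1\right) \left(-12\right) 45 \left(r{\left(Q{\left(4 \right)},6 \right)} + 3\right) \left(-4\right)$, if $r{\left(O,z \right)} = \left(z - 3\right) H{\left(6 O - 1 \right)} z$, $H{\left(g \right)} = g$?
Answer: $965520$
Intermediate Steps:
$r{\left(O,z \right)} = z \left(-1 + 6 O\right) \left(-3 + z\right)$ ($r{\left(O,z \right)} = \left(z - 3\right) \left(6 O - 1\right) z = \left(-3 + z\right) \left(-1 + 6 O\right) z = \left(-1 + 6 O\right) \left(-3 + z\right) z = z \left(-1 + 6 O\right) \left(-3 + z\right)$)
$\left(-1\right) \left(-12\right) 45 \left(r{\left(Q{\left(4 \right)},6 \right)} + 3\right) \left(-4\right) = \left(-1\right) \left(-12\right) 45 \left(6 \left(-1 + 6 \left(-4\right)\right) \left(-3 + 6\right) + 3\right) \left(-4\right) = 12 \cdot 45 \left(6 \left(-1 - 24\right) 3 + 3\right) \left(-4\right) = 540 \left(6 \left(-25\right) 3 + 3\right) \left(-4\right) = 540 \left(-450 + 3\right) \left(-4\right) = 540 \left(\left(-447\right) \left(-4\right)\right) = 540 \cdot 1788 = 965520$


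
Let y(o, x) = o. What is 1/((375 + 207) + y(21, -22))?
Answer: 1/603 ≈ 0.0016584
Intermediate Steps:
1/((375 + 207) + y(21, -22)) = 1/((375 + 207) + 21) = 1/(582 + 21) = 1/603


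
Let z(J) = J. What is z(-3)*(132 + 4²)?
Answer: -444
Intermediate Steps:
z(-3)*(132 + 4²) = -3*(132 + 4²) = -3*(132 + 16) = -3*148 = -444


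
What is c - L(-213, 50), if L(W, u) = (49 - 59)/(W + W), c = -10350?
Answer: -2204555/213 ≈ -10350.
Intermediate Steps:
L(W, u) = -5/W (L(W, u) = -10*1/(2*W) = -5/W)
c - L(-213, 50) = -10350 - (-5)/(-213) = -10350 - (-5)*(-1)/213 = -10350 - 1*5/213 = -10350 - 5/213 = -2204555/213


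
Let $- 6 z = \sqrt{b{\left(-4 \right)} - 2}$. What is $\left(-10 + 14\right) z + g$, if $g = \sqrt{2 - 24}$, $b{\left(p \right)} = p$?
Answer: $i \left(\sqrt{22} - \frac{2 \sqrt{6}}{3}\right) \approx 3.0574 i$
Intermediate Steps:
$g = i \sqrt{22}$ ($g = \sqrt{-22} = i \sqrt{22} \approx 4.6904 i$)
$z = - \frac{i \sqrt{6}}{6}$ ($z = - \frac{\sqrt{-4 - 2}}{6} = - \frac{\sqrt{-6}}{6} = - \frac{i \sqrt{6}}{6} \approx - 0.40825 i$)
$\left(-10 + 14\right) z + g = \left(-10 + 14\right) \left(- \frac{i \sqrt{6}}{6}\right) + i \sqrt{22} = 4 \left(- \frac{i \sqrt{6}}{6}\right) + i \sqrt{22} = - \frac{2 i \sqrt{6}}{3} + i \sqrt{22} = i \sqrt{22} - \frac{2 i \sqrt{6}}{3}$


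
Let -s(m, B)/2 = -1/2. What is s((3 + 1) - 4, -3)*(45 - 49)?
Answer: -4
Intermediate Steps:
s(m, B) = 1 (s(m, B) = -(-2)/2 = -2*(-½) = 1)
s((3 + 1) - 4, -3)*(45 - 49) = 1*(45 - 49) = 1*(-4) = -4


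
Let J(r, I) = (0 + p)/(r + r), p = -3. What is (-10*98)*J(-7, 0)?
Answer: -210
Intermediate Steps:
J(r, I) = -3/(2*r) (J(r, I) = (0 - 3)/(r + r) = -3*1/(2*r) = -3/(2*r))
(-10*98)*J(-7, 0) = (-10*98)*(-3/2/(-7)) = -(-1470)*(-1)/7 = -980*3/14 = -210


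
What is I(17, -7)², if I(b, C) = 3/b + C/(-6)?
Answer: 18769/10404 ≈ 1.8040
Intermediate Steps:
I(b, C) = 3/b - C/6 (I(b, C) = 3/b + C*(-⅙) = 3/b - C/6)
I(17, -7)² = (3/17 - ⅙*(-7))² = (3*(1/17) + 7/6)² = (3/17 + 7/6)² = (137/102)² = 18769/10404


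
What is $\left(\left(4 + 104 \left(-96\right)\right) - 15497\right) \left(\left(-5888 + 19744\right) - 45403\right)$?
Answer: $803722919$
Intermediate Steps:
$\left(\left(4 + 104 \left(-96\right)\right) - 15497\right) \left(\left(-5888 + 19744\right) - 45403\right) = \left(\left(4 - 9984\right) - 15497\right) \left(13856 - 45403\right) = \left(-9980 - 15497\right) \left(-31547\right) = \left(-25477\right) \left(-31547\right) = 803722919$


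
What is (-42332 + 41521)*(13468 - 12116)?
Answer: -1096472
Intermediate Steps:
(-42332 + 41521)*(13468 - 12116) = -811*1352 = -1096472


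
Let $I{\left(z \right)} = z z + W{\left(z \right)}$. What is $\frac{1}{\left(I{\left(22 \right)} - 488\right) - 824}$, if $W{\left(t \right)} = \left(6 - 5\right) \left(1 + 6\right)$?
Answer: $- \frac{1}{821} \approx -0.001218$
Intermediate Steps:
$W{\left(t \right)} = 7$ ($W{\left(t \right)} = 1 \cdot 7 = 7$)
$I{\left(z \right)} = 7 + z^{2}$ ($I{\left(z \right)} = z z + 7 = z^{2} + 7 = 7 + z^{2}$)
$\frac{1}{\left(I{\left(22 \right)} - 488\right) - 824} = \frac{1}{\left(\left(7 + 22^{2}\right) - 488\right) - 824} = \frac{1}{\left(\left(7 + 484\right) - 488\right) - 824} = \frac{1}{\left(491 - 488\right) - 824} = \frac{1}{3 - 824} = \frac{1}{-821} = - \frac{1}{821}$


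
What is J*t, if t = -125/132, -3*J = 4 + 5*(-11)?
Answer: -2125/132 ≈ -16.098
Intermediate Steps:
J = 17 (J = -(4 + 5*(-11))/3 = -(4 - 55)/3 = -1/3*(-51) = 17)
t = -125/132 (t = -125*1/132 = -125/132 ≈ -0.94697)
J*t = 17*(-125/132) = -2125/132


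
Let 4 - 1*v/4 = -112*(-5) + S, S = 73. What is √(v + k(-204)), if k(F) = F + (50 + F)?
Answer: I*√2874 ≈ 53.61*I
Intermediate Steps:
v = -2516 (v = 16 - 4*(-112*(-5) + 73) = 16 - 4*(560 + 73) = 16 - 4*633 = 16 - 2532 = -2516)
k(F) = 50 + 2*F
√(v + k(-204)) = √(-2516 + (50 + 2*(-204))) = √(-2516 + (50 - 408)) = √(-2516 - 358) = √(-2874) = I*√2874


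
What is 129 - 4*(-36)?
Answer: 273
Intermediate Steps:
129 - 4*(-36) = 129 + 144 = 273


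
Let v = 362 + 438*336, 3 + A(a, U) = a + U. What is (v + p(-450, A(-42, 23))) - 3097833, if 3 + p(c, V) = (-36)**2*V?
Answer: -2978818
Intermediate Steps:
A(a, U) = -3 + U + a (A(a, U) = -3 + (a + U) = -3 + (U + a) = -3 + U + a)
p(c, V) = -3 + 1296*V (p(c, V) = -3 + (-36)**2*V = -3 + 1296*V)
v = 147530 (v = 362 + 147168 = 147530)
(v + p(-450, A(-42, 23))) - 3097833 = (147530 + (-3 + 1296*(-3 + 23 - 42))) - 3097833 = (147530 + (-3 + 1296*(-22))) - 3097833 = (147530 + (-3 - 28512)) - 3097833 = (147530 - 28515) - 3097833 = 119015 - 3097833 = -2978818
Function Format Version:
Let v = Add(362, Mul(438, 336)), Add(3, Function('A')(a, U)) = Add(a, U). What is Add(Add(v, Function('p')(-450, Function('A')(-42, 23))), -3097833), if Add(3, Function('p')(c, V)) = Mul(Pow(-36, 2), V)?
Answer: -2978818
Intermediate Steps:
Function('A')(a, U) = Add(-3, U, a) (Function('A')(a, U) = Add(-3, Add(a, U)) = Add(-3, Add(U, a)) = Add(-3, U, a))
Function('p')(c, V) = Add(-3, Mul(1296, V)) (Function('p')(c, V) = Add(-3, Mul(Pow(-36, 2), V)) = Add(-3, Mul(1296, V)))
v = 147530 (v = Add(362, 147168) = 147530)
Add(Add(v, Function('p')(-450, Function('A')(-42, 23))), -3097833) = Add(Add(147530, Add(-3, Mul(1296, Add(-3, 23, -42)))), -3097833) = Add(Add(147530, Add(-3, Mul(1296, -22))), -3097833) = Add(Add(147530, Add(-3, -28512)), -3097833) = Add(Add(147530, -28515), -3097833) = Add(119015, -3097833) = -2978818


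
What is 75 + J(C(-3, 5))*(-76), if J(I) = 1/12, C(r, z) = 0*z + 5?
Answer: 206/3 ≈ 68.667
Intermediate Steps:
C(r, z) = 5 (C(r, z) = 0 + 5 = 5)
J(I) = 1/12
75 + J(C(-3, 5))*(-76) = 75 + (1/12)*(-76) = 75 - 19/3 = 206/3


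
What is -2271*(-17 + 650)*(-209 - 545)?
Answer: 1083907422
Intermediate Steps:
-2271*(-17 + 650)*(-209 - 545) = -1437543*(-754) = -2271*(-477282) = 1083907422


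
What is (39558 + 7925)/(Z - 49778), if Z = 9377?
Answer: -47483/40401 ≈ -1.1753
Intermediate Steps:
(39558 + 7925)/(Z - 49778) = (39558 + 7925)/(9377 - 49778) = 47483/(-40401) = 47483*(-1/40401) = -47483/40401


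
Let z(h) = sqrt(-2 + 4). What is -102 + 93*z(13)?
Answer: -102 + 93*sqrt(2) ≈ 29.522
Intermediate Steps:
z(h) = sqrt(2)
-102 + 93*z(13) = -102 + 93*sqrt(2)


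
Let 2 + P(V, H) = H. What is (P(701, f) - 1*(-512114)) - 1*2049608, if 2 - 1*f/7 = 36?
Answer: -1537734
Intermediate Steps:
f = -238 (f = 14 - 7*36 = 14 - 252 = -238)
P(V, H) = -2 + H
(P(701, f) - 1*(-512114)) - 1*2049608 = ((-2 - 238) - 1*(-512114)) - 1*2049608 = (-240 + 512114) - 2049608 = 511874 - 2049608 = -1537734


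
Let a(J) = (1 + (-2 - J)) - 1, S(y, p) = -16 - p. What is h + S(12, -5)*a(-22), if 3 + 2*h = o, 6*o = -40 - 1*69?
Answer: -2767/12 ≈ -230.58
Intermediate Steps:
o = -109/6 (o = (-40 - 1*69)/6 = (-40 - 69)/6 = (⅙)*(-109) = -109/6 ≈ -18.167)
h = -127/12 (h = -3/2 + (½)*(-109/6) = -3/2 - 109/12 = -127/12 ≈ -10.583)
a(J) = -2 - J (a(J) = (-1 - J) - 1 = -2 - J)
h + S(12, -5)*a(-22) = -127/12 + (-16 - 1*(-5))*(-2 - 1*(-22)) = -127/12 + (-16 + 5)*(-2 + 22) = -127/12 - 11*20 = -127/12 - 220 = -2767/12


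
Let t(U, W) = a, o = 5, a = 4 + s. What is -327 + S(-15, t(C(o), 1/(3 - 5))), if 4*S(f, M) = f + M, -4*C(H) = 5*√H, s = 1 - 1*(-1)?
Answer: -1317/4 ≈ -329.25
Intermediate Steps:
s = 2 (s = 1 + 1 = 2)
a = 6 (a = 4 + 2 = 6)
C(H) = -5*√H/4
t(U, W) = 6
S(f, M) = M/4 + f/4 (S(f, M) = (f + M)/4 = (M + f)/4 = M/4 + f/4)
-327 + S(-15, t(C(o), 1/(3 - 5))) = -327 + ((¼)*6 + (¼)*(-15)) = -327 + (3/2 - 15/4) = -327 - 9/4 = -1317/4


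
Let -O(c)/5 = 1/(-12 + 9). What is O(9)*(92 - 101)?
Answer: -15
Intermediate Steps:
O(c) = 5/3 (O(c) = -5/(-12 + 9) = -5/(-3) = -5*(-1/3) = 5/3)
O(9)*(92 - 101) = 5*(92 - 101)/3 = (5/3)*(-9) = -15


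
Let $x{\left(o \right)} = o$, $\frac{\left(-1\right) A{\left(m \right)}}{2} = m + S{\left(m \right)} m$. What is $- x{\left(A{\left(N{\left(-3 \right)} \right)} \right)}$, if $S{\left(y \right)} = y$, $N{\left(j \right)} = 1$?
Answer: $4$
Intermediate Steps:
$A{\left(m \right)} = - 2 m - 2 m^{2}$ ($A{\left(m \right)} = - 2 \left(m + m m\right) = - 2 \left(m + m^{2}\right) = - 2 m - 2 m^{2}$)
$- x{\left(A{\left(N{\left(-3 \right)} \right)} \right)} = - \left(-2\right) 1 \left(1 + 1\right) = - \left(-2\right) 1 \cdot 2 = \left(-1\right) \left(-4\right) = 4$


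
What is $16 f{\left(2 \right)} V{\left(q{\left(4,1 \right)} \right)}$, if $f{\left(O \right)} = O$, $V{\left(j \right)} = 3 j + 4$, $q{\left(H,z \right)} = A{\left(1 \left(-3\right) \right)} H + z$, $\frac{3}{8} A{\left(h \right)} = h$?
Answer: $-2848$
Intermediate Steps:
$A{\left(h \right)} = \frac{8 h}{3}$
$q{\left(H,z \right)} = z - 8 H$ ($q{\left(H,z \right)} = \frac{8 \cdot 1 \left(-3\right)}{3} H + z = \frac{8}{3} \left(-3\right) H + z = - 8 H + z = z - 8 H$)
$V{\left(j \right)} = 4 + 3 j$
$16 f{\left(2 \right)} V{\left(q{\left(4,1 \right)} \right)} = 16 \cdot 2 \left(4 + 3 \left(1 - 32\right)\right) = 32 \left(4 + 3 \left(1 - 32\right)\right) = 32 \left(4 + 3 \left(-31\right)\right) = 32 \left(4 - 93\right) = 32 \left(-89\right) = -2848$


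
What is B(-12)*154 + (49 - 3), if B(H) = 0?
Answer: 46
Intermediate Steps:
B(-12)*154 + (49 - 3) = 0*154 + (49 - 3) = 0 + 46 = 46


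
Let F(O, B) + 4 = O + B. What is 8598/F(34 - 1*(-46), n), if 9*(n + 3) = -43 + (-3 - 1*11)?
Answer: 12897/100 ≈ 128.97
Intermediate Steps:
n = -28/3 (n = -3 + (-43 + (-3 - 1*11))/9 = -3 + (-43 + (-3 - 11))/9 = -3 + (-43 - 14)/9 = -3 + (1/9)*(-57) = -3 - 19/3 = -28/3 ≈ -9.3333)
F(O, B) = -4 + B + O (F(O, B) = -4 + (O + B) = -4 + (B + O) = -4 + B + O)
8598/F(34 - 1*(-46), n) = 8598/(-4 - 28/3 + (34 - 1*(-46))) = 8598/(-4 - 28/3 + (34 + 46)) = 8598/(-4 - 28/3 + 80) = 8598/(200/3) = 8598*(3/200) = 12897/100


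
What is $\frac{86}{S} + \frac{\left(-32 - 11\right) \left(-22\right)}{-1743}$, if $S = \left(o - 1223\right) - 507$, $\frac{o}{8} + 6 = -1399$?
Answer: $- \frac{6209759}{11303355} \approx -0.54937$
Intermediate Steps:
$o = -11240$ ($o = -48 + 8 \left(-1399\right) = -48 - 11192 = -11240$)
$S = -12970$ ($S = \left(-11240 - 1223\right) - 507 = -12463 - 507 = -12970$)
$\frac{86}{S} + \frac{\left(-32 - 11\right) \left(-22\right)}{-1743} = \frac{86}{-12970} + \frac{\left(-32 - 11\right) \left(-22\right)}{-1743} = 86 \left(- \frac{1}{12970}\right) + \left(-43\right) \left(-22\right) \left(- \frac{1}{1743}\right) = - \frac{43}{6485} + 946 \left(- \frac{1}{1743}\right) = - \frac{43}{6485} - \frac{946}{1743} = - \frac{6209759}{11303355}$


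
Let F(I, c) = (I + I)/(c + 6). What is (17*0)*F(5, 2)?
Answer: 0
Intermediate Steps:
F(I, c) = 2*I/(6 + c) (F(I, c) = (2*I)/(6 + c) = 2*I/(6 + c))
(17*0)*F(5, 2) = (17*0)*(2*5/(6 + 2)) = 0*(2*5/8) = 0*(2*5*(1/8)) = 0*(5/4) = 0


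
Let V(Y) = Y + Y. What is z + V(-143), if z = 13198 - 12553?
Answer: 359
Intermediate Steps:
V(Y) = 2*Y
z = 645
z + V(-143) = 645 + 2*(-143) = 645 - 286 = 359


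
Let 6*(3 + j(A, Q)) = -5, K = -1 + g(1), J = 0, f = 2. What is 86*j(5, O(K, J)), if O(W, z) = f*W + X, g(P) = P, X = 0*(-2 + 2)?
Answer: -989/3 ≈ -329.67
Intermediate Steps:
X = 0 (X = 0*0 = 0)
K = 0 (K = -1 + 1 = 0)
O(W, z) = 2*W (O(W, z) = 2*W + 0 = 2*W)
j(A, Q) = -23/6 (j(A, Q) = -3 + (⅙)*(-5) = -3 - ⅚ = -23/6)
86*j(5, O(K, J)) = 86*(-23/6) = -989/3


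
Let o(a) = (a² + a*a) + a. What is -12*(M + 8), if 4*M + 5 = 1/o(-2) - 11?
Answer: -97/2 ≈ -48.500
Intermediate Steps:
o(a) = a + 2*a² (o(a) = (a² + a²) + a = 2*a² + a = a + 2*a²)
M = -95/24 (M = -5/4 + (1/(-2*(1 + 2*(-2))) - 11)/4 = -5/4 + (1/(-2*(1 - 4)) - 11)/4 = -5/4 + (1/(-2*(-3)) - 11)/4 = -5/4 + (1/6 - 11)/4 = -5/4 + (⅙ - 11)/4 = -5/4 + (¼)*(-65/6) = -5/4 - 65/24 = -95/24 ≈ -3.9583)
-12*(M + 8) = -12*(-95/24 + 8) = -12*97/24 = -97/2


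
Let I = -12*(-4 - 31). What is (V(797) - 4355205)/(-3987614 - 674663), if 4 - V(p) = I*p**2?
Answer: 271142981/4662277 ≈ 58.157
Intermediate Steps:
I = 420 (I = -12*(-35) = 420)
V(p) = 4 - 420*p**2
(V(797) - 4355205)/(-3987614 - 674663) = ((4 - 420*797**2) - 4355205)/(-3987614 - 674663) = ((4 - 420*635209) - 4355205)/(-4662277) = ((4 - 266787780) - 4355205)*(-1/4662277) = (-266787776 - 4355205)*(-1/4662277) = -271142981*(-1/4662277) = 271142981/4662277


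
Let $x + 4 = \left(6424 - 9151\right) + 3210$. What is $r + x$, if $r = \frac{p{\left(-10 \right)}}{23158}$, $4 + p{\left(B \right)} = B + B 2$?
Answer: $\frac{5546324}{11579} \approx 479.0$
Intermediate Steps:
$p{\left(B \right)} = -4 + 3 B$ ($p{\left(B \right)} = -4 + \left(B + B 2\right) = -4 + \left(B + 2 B\right) = -4 + 3 B$)
$r = - \frac{17}{11579}$ ($r = \frac{-4 + 3 \left(-10\right)}{23158} = \left(-4 - 30\right) \frac{1}{23158} = \left(-34\right) \frac{1}{23158} = - \frac{17}{11579} \approx -0.0014682$)
$x = 479$ ($x = -4 + \left(\left(6424 - 9151\right) + 3210\right) = -4 + \left(-2727 + 3210\right) = -4 + 483 = 479$)
$r + x = - \frac{17}{11579} + 479 = \frac{5546324}{11579}$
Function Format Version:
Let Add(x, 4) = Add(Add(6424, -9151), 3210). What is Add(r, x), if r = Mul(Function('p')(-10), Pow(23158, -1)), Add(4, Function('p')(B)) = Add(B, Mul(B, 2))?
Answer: Rational(5546324, 11579) ≈ 479.00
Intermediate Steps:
Function('p')(B) = Add(-4, Mul(3, B)) (Function('p')(B) = Add(-4, Add(B, Mul(B, 2))) = Add(-4, Add(B, Mul(2, B))) = Add(-4, Mul(3, B)))
r = Rational(-17, 11579) (r = Mul(Add(-4, Mul(3, -10)), Pow(23158, -1)) = Mul(Add(-4, -30), Rational(1, 23158)) = Mul(-34, Rational(1, 23158)) = Rational(-17, 11579) ≈ -0.0014682)
x = 479 (x = Add(-4, Add(Add(6424, -9151), 3210)) = Add(-4, Add(-2727, 3210)) = Add(-4, 483) = 479)
Add(r, x) = Add(Rational(-17, 11579), 479) = Rational(5546324, 11579)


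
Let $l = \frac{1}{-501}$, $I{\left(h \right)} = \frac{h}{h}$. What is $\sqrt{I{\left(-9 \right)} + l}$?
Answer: $\frac{10 \sqrt{2505}}{501} \approx 0.999$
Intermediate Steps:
$I{\left(h \right)} = 1$
$l = - \frac{1}{501} \approx -0.001996$
$\sqrt{I{\left(-9 \right)} + l} = \sqrt{1 - \frac{1}{501}} = \sqrt{\frac{500}{501}} = \frac{10 \sqrt{2505}}{501}$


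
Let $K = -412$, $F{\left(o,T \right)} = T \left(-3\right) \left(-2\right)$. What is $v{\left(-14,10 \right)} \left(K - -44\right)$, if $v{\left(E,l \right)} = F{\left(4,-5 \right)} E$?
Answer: $-154560$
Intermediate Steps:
$F{\left(o,T \right)} = 6 T$ ($F{\left(o,T \right)} = - 3 T \left(-2\right) = 6 T$)
$v{\left(E,l \right)} = - 30 E$ ($v{\left(E,l \right)} = 6 \left(-5\right) E = - 30 E$)
$v{\left(-14,10 \right)} \left(K - -44\right) = \left(-30\right) \left(-14\right) \left(-412 - -44\right) = 420 \left(-412 + \left(-115 + 159\right)\right) = 420 \left(-412 + 44\right) = 420 \left(-368\right) = -154560$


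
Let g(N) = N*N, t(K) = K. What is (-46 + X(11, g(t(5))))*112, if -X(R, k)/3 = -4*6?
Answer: 2912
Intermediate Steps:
g(N) = N²
X(R, k) = 72 (X(R, k) = -(-12)*6 = -3*(-24) = 72)
(-46 + X(11, g(t(5))))*112 = (-46 + 72)*112 = 26*112 = 2912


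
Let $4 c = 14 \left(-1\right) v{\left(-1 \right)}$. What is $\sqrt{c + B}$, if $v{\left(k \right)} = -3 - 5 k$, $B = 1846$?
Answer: $\sqrt{1839} \approx 42.884$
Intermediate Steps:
$c = -7$ ($c = \frac{14 \left(-1\right) \left(-3 - -5\right)}{4} = \frac{\left(-14\right) \left(-3 + 5\right)}{4} = \frac{\left(-14\right) 2}{4} = \frac{1}{4} \left(-28\right) = -7$)
$\sqrt{c + B} = \sqrt{-7 + 1846} = \sqrt{1839}$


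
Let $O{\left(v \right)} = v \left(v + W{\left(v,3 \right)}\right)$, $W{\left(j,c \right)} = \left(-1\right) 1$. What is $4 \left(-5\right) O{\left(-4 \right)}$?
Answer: $-400$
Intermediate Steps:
$W{\left(j,c \right)} = -1$
$O{\left(v \right)} = v \left(-1 + v\right)$ ($O{\left(v \right)} = v \left(v - 1\right) = v \left(-1 + v\right)$)
$4 \left(-5\right) O{\left(-4 \right)} = 4 \left(-5\right) \left(- 4 \left(-1 - 4\right)\right) = - 20 \left(\left(-4\right) \left(-5\right)\right) = \left(-20\right) 20 = -400$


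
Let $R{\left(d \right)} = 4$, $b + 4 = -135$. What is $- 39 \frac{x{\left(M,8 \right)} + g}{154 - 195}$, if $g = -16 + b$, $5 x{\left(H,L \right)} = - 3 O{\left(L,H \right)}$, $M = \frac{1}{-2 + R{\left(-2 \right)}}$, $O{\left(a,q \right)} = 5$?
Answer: $- \frac{6162}{41} \approx -150.29$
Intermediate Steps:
$b = -139$ ($b = -4 - 135 = -139$)
$M = \frac{1}{2}$ ($M = \frac{1}{-2 + 4} = \frac{1}{2} \approx 0.5$)
$x{\left(H,L \right)} = -3$ ($x{\left(H,L \right)} = \frac{\left(-3\right) 5}{5} = \frac{1}{5} \left(-15\right) = -3$)
$g = -155$ ($g = -16 - 139 = -155$)
$- 39 \frac{x{\left(M,8 \right)} + g}{154 - 195} = - 39 \frac{-3 - 155}{154 - 195} = - 39 \left(- \frac{158}{-41}\right) = - 39 \left(\left(-158\right) \left(- \frac{1}{41}\right)\right) = \left(-39\right) \frac{158}{41} = - \frac{6162}{41}$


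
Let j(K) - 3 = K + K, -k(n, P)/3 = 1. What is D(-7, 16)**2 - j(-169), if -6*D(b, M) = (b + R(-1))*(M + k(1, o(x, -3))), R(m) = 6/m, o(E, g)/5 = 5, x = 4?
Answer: 40621/36 ≈ 1128.4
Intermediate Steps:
o(E, g) = 25 (o(E, g) = 5*5 = 25)
k(n, P) = -3 (k(n, P) = -3*1 = -3)
D(b, M) = -(-6 + b)*(-3 + M)/6 (D(b, M) = -(b + 6/(-1))*(M - 3)/6 = -(b + 6*(-1))*(-3 + M)/6 = -(b - 6)*(-3 + M)/6 = -(-6 + b)*(-3 + M)/6)
j(K) = 3 + 2*K (j(K) = 3 + (K + K) = 3 + 2*K)
D(-7, 16)**2 - j(-169) = (-3 + 16 + (1/2)*(-7) - 1/6*16*(-7))**2 - (3 + 2*(-169)) = (-3 + 16 - 7/2 + 56/3)**2 - (3 - 338) = (169/6)**2 - 1*(-335) = 28561/36 + 335 = 40621/36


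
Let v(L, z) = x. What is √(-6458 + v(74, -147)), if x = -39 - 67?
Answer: 2*I*√1641 ≈ 81.019*I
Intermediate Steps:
x = -106
v(L, z) = -106
√(-6458 + v(74, -147)) = √(-6458 - 106) = √(-6564) = 2*I*√1641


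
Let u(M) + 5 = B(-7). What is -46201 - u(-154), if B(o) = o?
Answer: -46189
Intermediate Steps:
u(M) = -12 (u(M) = -5 - 7 = -12)
-46201 - u(-154) = -46201 - 1*(-12) = -46201 + 12 = -46189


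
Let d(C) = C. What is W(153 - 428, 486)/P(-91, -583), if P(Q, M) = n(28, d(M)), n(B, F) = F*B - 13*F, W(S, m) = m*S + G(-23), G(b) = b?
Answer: 133673/8745 ≈ 15.286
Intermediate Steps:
W(S, m) = -23 + S*m (W(S, m) = m*S - 23 = S*m - 23 = -23 + S*m)
n(B, F) = -13*F + B*F (n(B, F) = B*F - 13*F = -13*F + B*F)
P(Q, M) = 15*M (P(Q, M) = M*(-13 + 28) = M*15 = 15*M)
W(153 - 428, 486)/P(-91, -583) = (-23 + (153 - 428)*486)/((15*(-583))) = (-23 - 275*486)/(-8745) = (-23 - 133650)*(-1/8745) = -133673*(-1/8745) = 133673/8745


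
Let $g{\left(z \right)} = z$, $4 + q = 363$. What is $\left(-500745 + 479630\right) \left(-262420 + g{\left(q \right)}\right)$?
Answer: $5533418015$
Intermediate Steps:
$q = 359$ ($q = -4 + 363 = 359$)
$\left(-500745 + 479630\right) \left(-262420 + g{\left(q \right)}\right) = \left(-500745 + 479630\right) \left(-262420 + 359\right) = \left(-21115\right) \left(-262061\right) = 5533418015$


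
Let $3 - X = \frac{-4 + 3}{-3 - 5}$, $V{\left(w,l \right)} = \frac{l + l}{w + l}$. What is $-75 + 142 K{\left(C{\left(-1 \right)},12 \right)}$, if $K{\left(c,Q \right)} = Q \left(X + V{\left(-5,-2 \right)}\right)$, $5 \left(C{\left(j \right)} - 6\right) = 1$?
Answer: $\frac{40584}{7} \approx 5797.7$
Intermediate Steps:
$V{\left(w,l \right)} = \frac{2 l}{l + w}$
$X = \frac{23}{8}$ ($X = 3 - \frac{-4 + 3}{-3 - 5} = 3 - - \frac{1}{-8} = 3 - \left(-1\right) \left(- \frac{1}{8}\right) = 3 - \frac{1}{8} = \frac{23}{8} \approx 2.875$)
$C{\left(j \right)} = \frac{31}{5}$ ($C{\left(j \right)} = 6 + \frac{1}{5} \cdot 1 = 6 + \frac{1}{5} = \frac{31}{5}$)
$K{\left(c,Q \right)} = \frac{193 Q}{56}$ ($K{\left(c,Q \right)} = Q \left(\frac{23}{8} + 2 \left(-2\right) \frac{1}{-2 - 5}\right) = Q \left(\frac{23}{8} + 2 \left(-2\right) \frac{1}{-7}\right) = Q \left(\frac{23}{8} + 2 \left(-2\right) \left(- \frac{1}{7}\right)\right) = Q \left(\frac{23}{8} + \frac{4}{7}\right) = Q \frac{193}{56} = \frac{193 Q}{56}$)
$-75 + 142 K{\left(C{\left(-1 \right)},12 \right)} = -75 + 142 \cdot \frac{193}{56} \cdot 12 = -75 + 142 \cdot \frac{579}{14} = -75 + \frac{41109}{7} = \frac{40584}{7}$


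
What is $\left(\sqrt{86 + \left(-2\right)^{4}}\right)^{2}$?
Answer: $102$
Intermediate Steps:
$\left(\sqrt{86 + \left(-2\right)^{4}}\right)^{2} = \left(\sqrt{86 + 16}\right)^{2} = \left(\sqrt{102}\right)^{2} = 102$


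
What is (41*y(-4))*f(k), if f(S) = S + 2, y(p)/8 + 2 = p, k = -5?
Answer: 5904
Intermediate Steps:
y(p) = -16 + 8*p
f(S) = 2 + S
(41*y(-4))*f(k) = (41*(-16 + 8*(-4)))*(2 - 5) = (41*(-16 - 32))*(-3) = (41*(-48))*(-3) = -1968*(-3) = 5904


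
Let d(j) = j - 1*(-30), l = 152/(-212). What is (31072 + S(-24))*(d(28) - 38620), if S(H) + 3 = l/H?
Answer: -126996896581/106 ≈ -1.1981e+9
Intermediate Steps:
l = -38/53 (l = 152*(-1/212) = -38/53 ≈ -0.71698)
d(j) = 30 + j (d(j) = j + 30 = 30 + j)
S(H) = -3 - 38/(53*H)
(31072 + S(-24))*(d(28) - 38620) = (31072 + (-3 - 38/53/(-24)))*((30 + 28) - 38620) = (31072 + (-3 - 38/53*(-1/24)))*(58 - 38620) = (31072 + (-3 + 19/636))*(-38562) = (31072 - 1889/636)*(-38562) = (19759903/636)*(-38562) = -126996896581/106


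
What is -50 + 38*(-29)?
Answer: -1152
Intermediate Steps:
-50 + 38*(-29) = -50 - 1102 = -1152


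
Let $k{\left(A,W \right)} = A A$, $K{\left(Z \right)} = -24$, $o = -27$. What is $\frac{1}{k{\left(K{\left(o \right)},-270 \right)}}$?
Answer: $\frac{1}{576} \approx 0.0017361$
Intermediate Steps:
$k{\left(A,W \right)} = A^{2}$
$\frac{1}{k{\left(K{\left(o \right)},-270 \right)}} = \frac{1}{\left(-24\right)^{2}} = \frac{1}{576}$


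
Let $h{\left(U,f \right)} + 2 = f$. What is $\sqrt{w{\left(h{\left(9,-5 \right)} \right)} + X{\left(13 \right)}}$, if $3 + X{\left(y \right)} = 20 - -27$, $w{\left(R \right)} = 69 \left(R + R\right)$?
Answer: $i \sqrt{922} \approx 30.364 i$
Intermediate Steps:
$h{\left(U,f \right)} = -2 + f$
$w{\left(R \right)} = 138 R$ ($w{\left(R \right)} = 69 \cdot 2 R = 138 R$)
$X{\left(y \right)} = 44$ ($X{\left(y \right)} = -3 + \left(20 - -27\right) = -3 + \left(20 + 27\right) = -3 + 47 = 44$)
$\sqrt{w{\left(h{\left(9,-5 \right)} \right)} + X{\left(13 \right)}} = \sqrt{138 \left(-2 - 5\right) + 44} = \sqrt{138 \left(-7\right) + 44} = \sqrt{-966 + 44} = \sqrt{-922} = i \sqrt{922}$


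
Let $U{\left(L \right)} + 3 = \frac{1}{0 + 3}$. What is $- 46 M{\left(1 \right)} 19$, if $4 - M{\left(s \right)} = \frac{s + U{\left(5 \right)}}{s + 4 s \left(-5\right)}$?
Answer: $- \frac{10258}{3} \approx -3419.3$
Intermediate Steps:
$U{\left(L \right)} = - \frac{8}{3}$ ($U{\left(L \right)} = -3 + \frac{1}{0 + 3} = -3 + \frac{1}{3} = - \frac{8}{3}$)
$M{\left(s \right)} = 4 + \frac{- \frac{8}{3} + s}{19 s}$ ($M{\left(s \right)} = 4 - \frac{s - \frac{8}{3}}{s + 4 s \left(-5\right)} = 4 - \frac{- \frac{8}{3} + s}{s - 20 s} = 4 - \frac{- \frac{8}{3} + s}{\left(-19\right) s} = 4 - \left(- \frac{8}{3} + s\right) \left(- \frac{1}{19 s}\right) = 4 - - \frac{- \frac{8}{3} + s}{19 s} = 4 + \frac{- \frac{8}{3} + s}{19 s}$)
$- 46 M{\left(1 \right)} 19 = - 46 \frac{-8 + 231 \cdot 1}{57 \cdot 1} \cdot 19 = - 46 \cdot \frac{1}{57} \cdot 1 \left(-8 + 231\right) 19 = - 46 \cdot \frac{1}{57} \cdot 1 \cdot 223 \cdot 19 = \left(-46\right) \frac{223}{57} \cdot 19 = \left(- \frac{10258}{57}\right) 19 = - \frac{10258}{3}$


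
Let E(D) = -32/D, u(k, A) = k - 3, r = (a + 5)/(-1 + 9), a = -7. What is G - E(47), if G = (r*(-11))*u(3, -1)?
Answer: 32/47 ≈ 0.68085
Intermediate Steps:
r = -¼ (r = (-7 + 5)/(-1 + 9) = -2/8 = -2*⅛ = -¼ ≈ -0.25000)
u(k, A) = -3 + k
G = 0 (G = (-¼*(-11))*(-3 + 3) = (11/4)*0 = 0)
G - E(47) = 0 - (-32)/47 = 0 - 1*(-32/47) = 0 + 32/47 = 32/47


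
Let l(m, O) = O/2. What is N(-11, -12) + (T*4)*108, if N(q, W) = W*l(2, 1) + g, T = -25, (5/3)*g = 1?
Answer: -54027/5 ≈ -10805.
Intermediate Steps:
g = 3/5 (g = (3/5)*1 = 3/5 ≈ 0.60000)
l(m, O) = O/2 (l(m, O) = O*(1/2) = O/2)
N(q, W) = 3/5 + W/2 (N(q, W) = W*((1/2)*1) + 3/5 = W*(1/2) + 3/5 = W/2 + 3/5 = 3/5 + W/2)
N(-11, -12) + (T*4)*108 = (3/5 + (1/2)*(-12)) - 25*4*108 = (3/5 - 6) - 100*108 = -27/5 - 10800 = -54027/5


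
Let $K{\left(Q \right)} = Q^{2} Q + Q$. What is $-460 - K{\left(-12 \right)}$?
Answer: $1280$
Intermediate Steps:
$K{\left(Q \right)} = Q + Q^{3}$ ($K{\left(Q \right)} = Q^{3} + Q = Q + Q^{3}$)
$-460 - K{\left(-12 \right)} = -460 - \left(-12 + \left(-12\right)^{3}\right) = -460 - \left(-12 - 1728\right) = -460 - -1740 = -460 + 1740 = 1280$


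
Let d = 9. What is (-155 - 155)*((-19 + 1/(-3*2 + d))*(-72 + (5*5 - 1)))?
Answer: -277760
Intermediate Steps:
(-155 - 155)*((-19 + 1/(-3*2 + d))*(-72 + (5*5 - 1))) = (-155 - 155)*((-19 + 1/(-3*2 + 9))*(-72 + (5*5 - 1))) = -310*(-19 + 1/(-6 + 9))*(-72 + (25 - 1)) = -310*(-19 + 1/3)*(-72 + 24) = -310*(-19 + ⅓)*(-48) = -(-17360)*(-48)/3 = -310*896 = -277760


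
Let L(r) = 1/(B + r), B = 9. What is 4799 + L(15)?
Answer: 115177/24 ≈ 4799.0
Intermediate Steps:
L(r) = 1/(9 + r)
4799 + L(15) = 4799 + 1/(9 + 15) = 4799 + 1/24 = 115177/24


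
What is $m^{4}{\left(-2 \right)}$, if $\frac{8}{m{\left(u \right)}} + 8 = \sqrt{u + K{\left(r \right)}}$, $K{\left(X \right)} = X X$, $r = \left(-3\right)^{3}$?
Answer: $\frac{4096}{\left(8 - \sqrt{727}\right)^{4}} \approx 0.031677$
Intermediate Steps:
$r = -27$
$K{\left(X \right)} = X^{2}$
$m{\left(u \right)} = \frac{8}{-8 + \sqrt{729 + u}}$ ($m{\left(u \right)} = \frac{8}{-8 + \sqrt{u + \left(-27\right)^{2}}} = \frac{8}{-8 + \sqrt{u + 729}} = \frac{8}{-8 + \sqrt{729 + u}}$)
$m^{4}{\left(-2 \right)} = \left(\frac{8}{-8 + \sqrt{729 - 2}}\right)^{4} = \left(\frac{8}{-8 + \sqrt{727}}\right)^{4} = \frac{4096}{\left(-8 + \sqrt{727}\right)^{4}}$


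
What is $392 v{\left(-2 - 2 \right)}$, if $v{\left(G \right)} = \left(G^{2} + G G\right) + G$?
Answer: $10976$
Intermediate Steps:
$v{\left(G \right)} = G + 2 G^{2}$ ($v{\left(G \right)} = \left(G^{2} + G^{2}\right) + G = 2 G^{2} + G = G + 2 G^{2}$)
$392 v{\left(-2 - 2 \right)} = 392 \left(-2 - 2\right) \left(1 + 2 \left(-2 - 2\right)\right) = 392 \left(- 4 \left(1 + 2 \left(-4\right)\right)\right) = 392 \left(- 4 \left(1 - 8\right)\right) = 392 \left(\left(-4\right) \left(-7\right)\right) = 392 \cdot 28 = 10976$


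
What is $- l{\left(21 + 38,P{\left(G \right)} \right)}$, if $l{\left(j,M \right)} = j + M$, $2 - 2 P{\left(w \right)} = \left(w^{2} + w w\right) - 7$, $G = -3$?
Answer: $- \frac{109}{2} \approx -54.5$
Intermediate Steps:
$P{\left(w \right)} = \frac{9}{2} - w^{2}$ ($P{\left(w \right)} = 1 - \frac{\left(w^{2} + w w\right) - 7}{2} = 1 - \frac{\left(w^{2} + w^{2}\right) - 7}{2} = 1 - \frac{2 w^{2} - 7}{2} = 1 - \frac{-7 + 2 w^{2}}{2} = 1 - \left(- \frac{7}{2} + w^{2}\right) = \frac{9}{2} - w^{2}$)
$l{\left(j,M \right)} = M + j$
$- l{\left(21 + 38,P{\left(G \right)} \right)} = - (\left(\frac{9}{2} - \left(-3\right)^{2}\right) + \left(21 + 38\right)) = - (\left(\frac{9}{2} - 9\right) + 59) = - (- \frac{9}{2} + 59) = \left(-1\right) \frac{109}{2} = - \frac{109}{2}$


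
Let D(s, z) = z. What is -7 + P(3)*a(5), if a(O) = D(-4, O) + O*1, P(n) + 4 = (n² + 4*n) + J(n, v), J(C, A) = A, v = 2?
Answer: 183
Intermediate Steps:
P(n) = -2 + n² + 4*n (P(n) = -4 + ((n² + 4*n) + 2) = -4 + (2 + n² + 4*n) = -2 + n² + 4*n)
a(O) = 2*O (a(O) = O + O*1 = O + O = 2*O)
-7 + P(3)*a(5) = -7 + (-2 + 3² + 4*3)*(2*5) = -7 + (-2 + 9 + 12)*10 = -7 + 19*10 = -7 + 190 = 183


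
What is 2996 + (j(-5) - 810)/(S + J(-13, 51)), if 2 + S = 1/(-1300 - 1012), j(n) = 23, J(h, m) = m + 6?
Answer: 379148820/127159 ≈ 2981.7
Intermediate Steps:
J(h, m) = 6 + m
S = -4625/2312 (S = -2 + 1/(-1300 - 1012) = -2 + 1/(-2312) = -2 - 1/2312 = -4625/2312 ≈ -2.0004)
2996 + (j(-5) - 810)/(S + J(-13, 51)) = 2996 + (23 - 810)/(-4625/2312 + (6 + 51)) = 2996 - 787/(-4625/2312 + 57) = 2996 - 787/127159/2312 = 2996 - 787*2312/127159 = 2996 - 1819544/127159 = 379148820/127159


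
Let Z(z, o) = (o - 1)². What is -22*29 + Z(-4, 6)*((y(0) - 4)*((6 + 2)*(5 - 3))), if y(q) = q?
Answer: -2238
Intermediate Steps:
Z(z, o) = (-1 + o)²
-22*29 + Z(-4, 6)*((y(0) - 4)*((6 + 2)*(5 - 3))) = -22*29 + (-1 + 6)²*((0 - 4)*((6 + 2)*(5 - 3))) = -638 + 5²*(-32*2) = -638 + 25*(-4*16) = -638 + 25*(-64) = -638 - 1600 = -2238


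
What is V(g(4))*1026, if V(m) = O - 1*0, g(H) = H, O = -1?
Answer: -1026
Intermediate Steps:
V(m) = -1 (V(m) = -1 - 1*0 = -1 + 0 = -1)
V(g(4))*1026 = -1*1026 = -1026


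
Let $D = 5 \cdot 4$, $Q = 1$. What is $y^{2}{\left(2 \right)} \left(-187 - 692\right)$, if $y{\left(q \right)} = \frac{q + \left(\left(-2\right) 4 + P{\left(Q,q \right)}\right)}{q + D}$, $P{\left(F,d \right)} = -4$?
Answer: $- \frac{21975}{121} \approx -181.61$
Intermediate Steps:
$D = 20$
$y{\left(q \right)} = \frac{-12 + q}{20 + q}$ ($y{\left(q \right)} = \frac{q - 12}{q + 20} = \frac{q - 12}{20 + q} = \frac{-12 + q}{20 + q}$)
$y^{2}{\left(2 \right)} \left(-187 - 692\right) = \left(\frac{-12 + 2}{20 + 2}\right)^{2} \left(-187 - 692\right) = \left(\frac{1}{22} \left(-10\right)\right)^{2} \left(-187 - 692\right) = \left(\frac{1}{22} \left(-10\right)\right)^{2} \left(-879\right) = \left(- \frac{5}{11}\right)^{2} \left(-879\right) = \frac{25}{121} \left(-879\right) = - \frac{21975}{121}$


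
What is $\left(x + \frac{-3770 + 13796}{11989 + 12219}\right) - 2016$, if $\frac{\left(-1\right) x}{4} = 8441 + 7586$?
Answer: $- \frac{800359883}{12104} \approx -66124.0$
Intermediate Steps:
$x = -64108$ ($x = - 4 \left(8441 + 7586\right) = \left(-4\right) 16027 = -64108$)
$\left(x + \frac{-3770 + 13796}{11989 + 12219}\right) - 2016 = \left(-64108 + \frac{-3770 + 13796}{11989 + 12219}\right) - 2016 = \left(-64108 + \frac{10026}{24208}\right) - 2016 = \left(-64108 + 10026 \cdot \frac{1}{24208}\right) - 2016 = \left(-64108 + \frac{5013}{12104}\right) - 2016 = - \frac{775958219}{12104} - 2016 = - \frac{800359883}{12104}$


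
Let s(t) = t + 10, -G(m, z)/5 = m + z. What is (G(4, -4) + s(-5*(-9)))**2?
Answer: 3025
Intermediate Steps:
G(m, z) = -5*m - 5*z (G(m, z) = -5*(m + z) = -5*m - 5*z)
s(t) = 10 + t
(G(4, -4) + s(-5*(-9)))**2 = ((-5*4 - 5*(-4)) + (10 - 5*(-9)))**2 = ((-20 + 20) + (10 + 45))**2 = (0 + 55)**2 = 55**2 = 3025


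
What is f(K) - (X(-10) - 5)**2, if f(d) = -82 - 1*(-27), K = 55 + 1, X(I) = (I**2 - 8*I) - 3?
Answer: -29639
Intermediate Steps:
X(I) = -3 + I**2 - 8*I
K = 56
f(d) = -55 (f(d) = -82 + 27 = -55)
f(K) - (X(-10) - 5)**2 = -55 - ((-3 + (-10)**2 - 8*(-10)) - 5)**2 = -55 - ((-3 + 100 + 80) - 5)**2 = -55 - (177 - 5)**2 = -55 - 1*172**2 = -55 - 1*29584 = -55 - 29584 = -29639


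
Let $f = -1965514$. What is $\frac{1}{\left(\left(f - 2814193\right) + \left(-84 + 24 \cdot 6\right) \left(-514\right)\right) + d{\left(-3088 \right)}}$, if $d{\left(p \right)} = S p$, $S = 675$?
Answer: $- \frac{1}{6894947} \approx -1.4503 \cdot 10^{-7}$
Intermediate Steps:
$d{\left(p \right)} = 675 p$
$\frac{1}{\left(\left(f - 2814193\right) + \left(-84 + 24 \cdot 6\right) \left(-514\right)\right) + d{\left(-3088 \right)}} = \frac{1}{\left(\left(-1965514 - 2814193\right) + \left(-84 + 24 \cdot 6\right) \left(-514\right)\right) + 675 \left(-3088\right)} = \frac{1}{\left(-4779707 + \left(-84 + 144\right) \left(-514\right)\right) - 2084400} = \frac{1}{\left(-4779707 + 60 \left(-514\right)\right) - 2084400} = \frac{1}{\left(-4779707 - 30840\right) - 2084400} = \frac{1}{-4810547 - 2084400} = \frac{1}{-6894947} = - \frac{1}{6894947}$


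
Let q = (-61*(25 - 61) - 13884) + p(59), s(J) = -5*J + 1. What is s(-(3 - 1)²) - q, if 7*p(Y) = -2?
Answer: 81965/7 ≈ 11709.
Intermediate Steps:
p(Y) = -2/7 (p(Y) = (⅐)*(-2) = -2/7)
s(J) = 1 - 5*J
q = -81818/7 (q = (-61*(25 - 61) - 13884) - 2/7 = (-61*(-36) - 13884) - 2/7 = (2196 - 13884) - 2/7 = -11688 - 2/7 = -81818/7 ≈ -11688.)
s(-(3 - 1)²) - q = (1 - (-5)*(3 - 1)²) - 1*(-81818/7) = (1 - (-5)*2²) + 81818/7 = (1 - (-5)*4) + 81818/7 = (1 - 5*(-4)) + 81818/7 = (1 + 20) + 81818/7 = 21 + 81818/7 = 81965/7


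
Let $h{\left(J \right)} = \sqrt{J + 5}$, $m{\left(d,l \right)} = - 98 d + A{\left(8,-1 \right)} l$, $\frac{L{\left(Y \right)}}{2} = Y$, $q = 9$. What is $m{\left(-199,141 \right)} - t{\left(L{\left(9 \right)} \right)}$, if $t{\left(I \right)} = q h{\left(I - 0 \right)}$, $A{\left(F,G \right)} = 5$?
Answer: $20207 - 9 \sqrt{23} \approx 20164.0$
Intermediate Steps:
$L{\left(Y \right)} = 2 Y$
$m{\left(d,l \right)} = - 98 d + 5 l$
$h{\left(J \right)} = \sqrt{5 + J}$
$t{\left(I \right)} = 9 \sqrt{5 + I}$ ($t{\left(I \right)} = 9 \sqrt{5 + \left(I - 0\right)} = 9 \sqrt{5 + \left(I + 0\right)} = 9 \sqrt{5 + I}$)
$m{\left(-199,141 \right)} - t{\left(L{\left(9 \right)} \right)} = \left(\left(-98\right) \left(-199\right) + 5 \cdot 141\right) - 9 \sqrt{5 + 2 \cdot 9} = \left(19502 + 705\right) - 9 \sqrt{5 + 18} = 20207 - 9 \sqrt{23}$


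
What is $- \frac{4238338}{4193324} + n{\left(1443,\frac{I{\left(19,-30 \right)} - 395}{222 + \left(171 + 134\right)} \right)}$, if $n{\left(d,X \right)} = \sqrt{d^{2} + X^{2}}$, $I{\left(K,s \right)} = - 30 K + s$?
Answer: $- \frac{2119169}{2096662} + \frac{\sqrt{578301922546}}{527} \approx 1442.0$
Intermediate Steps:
$I{\left(K,s \right)} = s - 30 K$
$n{\left(d,X \right)} = \sqrt{X^{2} + d^{2}}$
$- \frac{4238338}{4193324} + n{\left(1443,\frac{I{\left(19,-30 \right)} - 395}{222 + \left(171 + 134\right)} \right)} = - \frac{4238338}{4193324} + \sqrt{\left(\frac{\left(-30 - 570\right) - 395}{222 + \left(171 + 134\right)}\right)^{2} + 1443^{2}} = \left(-4238338\right) \frac{1}{4193324} + \sqrt{\left(\frac{\left(-30 - 570\right) - 395}{222 + 305}\right)^{2} + 2082249} = - \frac{2119169}{2096662} + \sqrt{\left(\frac{-600 - 395}{527}\right)^{2} + 2082249} = - \frac{2119169}{2096662} + \sqrt{\left(\left(-995\right) \frac{1}{527}\right)^{2} + 2082249} = - \frac{2119169}{2096662} + \sqrt{\left(- \frac{995}{527}\right)^{2} + 2082249} = - \frac{2119169}{2096662} + \sqrt{\frac{990025}{277729} + 2082249} = - \frac{2119169}{2096662} + \sqrt{\frac{578301922546}{277729}} = - \frac{2119169}{2096662} + \frac{\sqrt{578301922546}}{527}$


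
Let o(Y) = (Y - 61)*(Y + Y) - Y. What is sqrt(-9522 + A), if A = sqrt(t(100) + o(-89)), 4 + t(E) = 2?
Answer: sqrt(-9522 + sqrt(26787)) ≈ 96.739*I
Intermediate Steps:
t(E) = -2 (t(E) = -4 + 2 = -2)
o(Y) = -Y + 2*Y*(-61 + Y) (o(Y) = (-61 + Y)*(2*Y) - Y = 2*Y*(-61 + Y) - Y = -Y + 2*Y*(-61 + Y))
A = sqrt(26787) (A = sqrt(-2 - 89*(-123 + 2*(-89))) = sqrt(-2 - 89*(-123 - 178)) = sqrt(-2 - 89*(-301)) = sqrt(-2 + 26789) = sqrt(26787) ≈ 163.67)
sqrt(-9522 + A) = sqrt(-9522 + sqrt(26787))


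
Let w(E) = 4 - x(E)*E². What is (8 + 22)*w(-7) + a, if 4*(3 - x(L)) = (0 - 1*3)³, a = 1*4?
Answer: -28417/2 ≈ -14209.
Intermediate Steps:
a = 4
x(L) = 39/4 (x(L) = 3 - (0 - 1*3)³/4 = 3 - (0 - 3)³/4 = 3 - ¼*(-3)³ = 3 - ¼*(-27) = 3 + 27/4 = 39/4)
w(E) = 4 - 39*E²/4
(8 + 22)*w(-7) + a = (8 + 22)*(4 - 39/4*(-7)²) + 4 = 30*(4 - 39/4*49) + 4 = 30*(4 - 1911/4) + 4 = 30*(-1895/4) + 4 = -28425/2 + 4 = -28417/2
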